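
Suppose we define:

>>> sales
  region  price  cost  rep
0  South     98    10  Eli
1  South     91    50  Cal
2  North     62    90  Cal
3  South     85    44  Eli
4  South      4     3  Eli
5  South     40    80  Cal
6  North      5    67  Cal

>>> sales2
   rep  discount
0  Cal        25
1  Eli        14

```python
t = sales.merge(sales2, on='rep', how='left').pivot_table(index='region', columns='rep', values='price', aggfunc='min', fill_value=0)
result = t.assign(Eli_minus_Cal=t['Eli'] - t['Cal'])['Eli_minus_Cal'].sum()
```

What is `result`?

-41

merge on 'rep' (how='left') → 7 rows:
  region  price  cost  rep  discount
0  South     98    10  Eli        14
1  South     91    50  Cal        25
2  North     62    90  Cal        25
3  South     85    44  Eli        14
4  South      4     3  Eli        14
5  South     40    80  Cal        25
6  North      5    67  Cal        25
pivot: rows=region, cols=rep, min(price):
rep     Cal  Eli
region          
North     5    0
South    40    4
add column Eli_minus_Cal = t['Eli'] - t['Cal']:
rep     Cal  Eli  Eli_minus_Cal
region                         
North     5    0             -5
South    40    4            -36
sum of column 'Eli_minus_Cal' → -41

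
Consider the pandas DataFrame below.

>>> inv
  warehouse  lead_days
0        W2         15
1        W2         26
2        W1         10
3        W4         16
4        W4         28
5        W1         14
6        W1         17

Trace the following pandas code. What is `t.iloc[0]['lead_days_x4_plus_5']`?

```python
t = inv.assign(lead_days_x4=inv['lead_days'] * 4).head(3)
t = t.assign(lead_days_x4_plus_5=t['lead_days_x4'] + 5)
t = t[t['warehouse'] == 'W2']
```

65

add column lead_days_x4 = inv['lead_days'] * 4:
  warehouse  lead_days  lead_days_x4
0        W2         15            60
1        W2         26           104
2        W1         10            40
3        W4         16            64
4        W4         28           112
5        W1         14            56
6        W1         17            68
take first 3 rows:
  warehouse  lead_days  lead_days_x4
0        W2         15            60
1        W2         26           104
2        W1         10            40
add column lead_days_x4_plus_5 = t['lead_days_x4'] + 5:
  warehouse  lead_days  lead_days_x4  lead_days_x4_plus_5
0        W2         15            60                   65
1        W2         26           104                  109
2        W1         10            40                   45
filter rows where warehouse == 'W2':
  warehouse  lead_days  lead_days_x4  lead_days_x4_plus_5
0        W2         15            60                   65
1        W2         26           104                  109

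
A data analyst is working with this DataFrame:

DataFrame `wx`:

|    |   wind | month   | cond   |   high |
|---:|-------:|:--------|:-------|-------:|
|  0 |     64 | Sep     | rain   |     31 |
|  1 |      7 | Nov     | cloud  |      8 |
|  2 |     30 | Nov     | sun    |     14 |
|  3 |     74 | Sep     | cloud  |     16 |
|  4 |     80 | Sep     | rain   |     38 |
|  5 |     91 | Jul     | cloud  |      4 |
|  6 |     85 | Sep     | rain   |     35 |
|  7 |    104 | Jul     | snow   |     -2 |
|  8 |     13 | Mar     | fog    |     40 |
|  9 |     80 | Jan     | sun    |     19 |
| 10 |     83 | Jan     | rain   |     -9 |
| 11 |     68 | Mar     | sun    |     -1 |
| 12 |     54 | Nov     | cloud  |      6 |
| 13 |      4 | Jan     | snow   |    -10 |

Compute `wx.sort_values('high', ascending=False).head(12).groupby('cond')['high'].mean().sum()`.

sort by high descending:
    wind month   cond  high
8     13   Mar    fog    40
4     80   Sep   rain    38
6     85   Sep   rain    35
0     64   Sep   rain    31
9     80   Jan    sun    19
3     74   Sep  cloud    16
2     30   Nov    sun    14
1      7   Nov  cloud     8
12    54   Nov  cloud     6
5     91   Jul  cloud     4
11    68   Mar    sun    -1
7    104   Jul   snow    -2
10    83   Jan   rain    -9
13     4   Jan   snow   -10
take first 12 rows:
    wind month   cond  high
8     13   Mar    fog    40
4     80   Sep   rain    38
6     85   Sep   rain    35
0     64   Sep   rain    31
9     80   Jan    sun    19
3     74   Sep  cloud    16
2     30   Nov    sun    14
1      7   Nov  cloud     8
12    54   Nov  cloud     6
5     91   Jul  cloud     4
11    68   Mar    sun    -1
7    104   Jul   snow    -2
group by cond, mean of high:
cond
cloud     8.500000
fog      40.000000
rain     34.666667
snow     -2.000000
sun      10.666667
Name: high, dtype: float64
Taking the sum of the resulting series gives 91.8333333333.

91.8333333333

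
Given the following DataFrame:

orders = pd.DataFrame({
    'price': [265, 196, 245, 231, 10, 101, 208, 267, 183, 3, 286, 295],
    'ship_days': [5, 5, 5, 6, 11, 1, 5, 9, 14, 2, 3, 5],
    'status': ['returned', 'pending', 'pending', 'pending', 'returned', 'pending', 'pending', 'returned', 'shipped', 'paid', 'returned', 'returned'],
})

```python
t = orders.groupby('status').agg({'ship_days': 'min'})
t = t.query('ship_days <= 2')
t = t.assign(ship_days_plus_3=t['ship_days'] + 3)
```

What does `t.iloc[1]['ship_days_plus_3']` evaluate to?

group by status, min of ship_days:
          ship_days
status             
paid              2
pending           1
returned          3
shipped          14
filter rows where ship_days <= 2:
         ship_days
status            
paid             2
pending          1
add column ship_days_plus_3 = t['ship_days'] + 3:
         ship_days  ship_days_plus_3
status                              
paid             2                 5
pending          1                 4
The value at position 1, column 'ship_days_plus_3' is 4.

4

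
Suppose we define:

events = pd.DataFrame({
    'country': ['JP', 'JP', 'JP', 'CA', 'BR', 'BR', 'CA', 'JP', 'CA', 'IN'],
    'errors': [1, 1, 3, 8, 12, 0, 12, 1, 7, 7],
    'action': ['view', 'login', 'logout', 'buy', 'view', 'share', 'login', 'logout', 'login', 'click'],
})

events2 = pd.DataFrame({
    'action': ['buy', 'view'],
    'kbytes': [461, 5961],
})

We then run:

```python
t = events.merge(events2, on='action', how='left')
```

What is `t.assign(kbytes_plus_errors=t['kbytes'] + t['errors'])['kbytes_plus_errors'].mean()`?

merge on 'action' (how='left') → 10 rows:
  country  errors  action  kbytes
0      JP       1    view  5961.0
1      JP       1   login     NaN
2      JP       3  logout     NaN
3      CA       8     buy   461.0
4      BR      12    view  5961.0
5      BR       0   share     NaN
6      CA      12   login     NaN
7      JP       1  logout     NaN
8      CA       7   login     NaN
9      IN       7   click     NaN
add column kbytes_plus_errors = t['kbytes'] + t['errors']:
  country  errors  action  kbytes  kbytes_plus_errors
0      JP       1    view  5961.0              5962.0
1      JP       1   login     NaN                 NaN
2      JP       3  logout     NaN                 NaN
3      CA       8     buy   461.0               469.0
4      BR      12    view  5961.0              5973.0
5      BR       0   share     NaN                 NaN
6      CA      12   login     NaN                 NaN
7      JP       1  logout     NaN                 NaN
8      CA       7   login     NaN                 NaN
9      IN       7   click     NaN                 NaN
Finally, mean of column 'kbytes_plus_errors' = 4134.66666667.

4134.66666667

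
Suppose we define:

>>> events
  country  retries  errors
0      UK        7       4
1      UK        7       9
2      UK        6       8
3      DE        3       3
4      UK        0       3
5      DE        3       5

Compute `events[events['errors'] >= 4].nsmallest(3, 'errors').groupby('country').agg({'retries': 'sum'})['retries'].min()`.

filter rows where errors >= 4:
  country  retries  errors
0      UK        7       4
1      UK        7       9
2      UK        6       8
5      DE        3       5
take 3 rows with smallest errors:
  country  retries  errors
0      UK        7       4
5      DE        3       5
2      UK        6       8
group by country, sum of retries:
         retries
country         
DE             3
UK            13
Reading off the min of column 'retries', we get 3.

3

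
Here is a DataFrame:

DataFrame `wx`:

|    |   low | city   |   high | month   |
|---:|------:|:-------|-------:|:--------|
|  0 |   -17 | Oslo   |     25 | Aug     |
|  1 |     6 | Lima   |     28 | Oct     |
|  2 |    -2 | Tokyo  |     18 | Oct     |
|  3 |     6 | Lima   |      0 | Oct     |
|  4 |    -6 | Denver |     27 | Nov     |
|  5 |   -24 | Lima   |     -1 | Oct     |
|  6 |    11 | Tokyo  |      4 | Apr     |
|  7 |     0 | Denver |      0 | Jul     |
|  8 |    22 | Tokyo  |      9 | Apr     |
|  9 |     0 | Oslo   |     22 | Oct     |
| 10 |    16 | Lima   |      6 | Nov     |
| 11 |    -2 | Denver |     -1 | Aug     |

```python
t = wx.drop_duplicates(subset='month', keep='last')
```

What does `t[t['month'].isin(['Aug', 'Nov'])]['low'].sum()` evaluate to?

14

drop duplicate month (keep=last):
    low    city  high month
7     0  Denver     0   Jul
8    22   Tokyo     9   Apr
9     0    Oslo    22   Oct
10   16    Lima     6   Nov
11   -2  Denver    -1   Aug
filter rows where month in ['Aug', 'Nov']:
    low    city  high month
10   16    Lima     6   Nov
11   -2  Denver    -1   Aug
sum of column 'low' → 14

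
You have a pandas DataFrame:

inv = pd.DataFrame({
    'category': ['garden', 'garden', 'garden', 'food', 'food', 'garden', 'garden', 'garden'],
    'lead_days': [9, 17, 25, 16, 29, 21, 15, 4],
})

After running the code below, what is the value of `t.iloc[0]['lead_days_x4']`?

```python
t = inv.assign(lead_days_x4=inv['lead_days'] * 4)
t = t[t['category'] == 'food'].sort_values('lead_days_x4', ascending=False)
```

116

add column lead_days_x4 = inv['lead_days'] * 4:
  category  lead_days  lead_days_x4
0   garden          9            36
1   garden         17            68
2   garden         25           100
3     food         16            64
4     food         29           116
5   garden         21            84
6   garden         15            60
7   garden          4            16
filter rows where category == 'food':
  category  lead_days  lead_days_x4
3     food         16            64
4     food         29           116
sort by lead_days_x4 descending:
  category  lead_days  lead_days_x4
4     food         29           116
3     food         16            64
Taking the value at position 0, column 'lead_days_x4' gives 116.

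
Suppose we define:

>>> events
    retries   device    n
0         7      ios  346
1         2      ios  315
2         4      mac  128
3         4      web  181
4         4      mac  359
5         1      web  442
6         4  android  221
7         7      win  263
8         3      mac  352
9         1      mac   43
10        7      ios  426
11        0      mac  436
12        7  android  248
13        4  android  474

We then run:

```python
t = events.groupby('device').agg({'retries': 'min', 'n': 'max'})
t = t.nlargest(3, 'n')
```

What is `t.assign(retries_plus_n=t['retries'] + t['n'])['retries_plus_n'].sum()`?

group by device: min(retries), max(n):
         retries    n
device               
android        4  474
ios            2  426
mac            0  436
web            1  442
win            7  263
take 3 rows with largest n:
         retries    n
device               
android        4  474
web            1  442
mac            0  436
add column retries_plus_n = t['retries'] + t['n']:
         retries    n  retries_plus_n
device                               
android        4  474             478
web            1  442             443
mac            0  436             436
The sum of column 'retries_plus_n' is 1357.

1357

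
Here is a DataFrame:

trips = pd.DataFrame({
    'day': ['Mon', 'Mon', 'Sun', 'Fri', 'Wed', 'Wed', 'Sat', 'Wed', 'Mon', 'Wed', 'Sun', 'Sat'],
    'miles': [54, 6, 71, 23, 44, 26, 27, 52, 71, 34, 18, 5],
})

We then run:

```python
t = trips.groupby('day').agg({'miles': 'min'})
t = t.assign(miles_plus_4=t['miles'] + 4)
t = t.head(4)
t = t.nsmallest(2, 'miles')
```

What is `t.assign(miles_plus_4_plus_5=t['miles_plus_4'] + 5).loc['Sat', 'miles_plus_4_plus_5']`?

14

group by day, min of miles:
     miles
day       
Fri     23
Mon      6
Sat      5
Sun     18
Wed     26
add column miles_plus_4 = t['miles'] + 4:
     miles  miles_plus_4
day                     
Fri     23            27
Mon      6            10
Sat      5             9
Sun     18            22
Wed     26            30
take first 4 rows:
     miles  miles_plus_4
day                     
Fri     23            27
Mon      6            10
Sat      5             9
Sun     18            22
take 2 rows with smallest miles:
     miles  miles_plus_4
day                     
Sat      5             9
Mon      6            10
add column miles_plus_4_plus_5 = t['miles_plus_4'] + 5:
     miles  miles_plus_4  miles_plus_4_plus_5
day                                          
Sat      5             9                   14
Mon      6            10                   15
Then the value at row 'Sat', column 'miles_plus_4_plus_5': 14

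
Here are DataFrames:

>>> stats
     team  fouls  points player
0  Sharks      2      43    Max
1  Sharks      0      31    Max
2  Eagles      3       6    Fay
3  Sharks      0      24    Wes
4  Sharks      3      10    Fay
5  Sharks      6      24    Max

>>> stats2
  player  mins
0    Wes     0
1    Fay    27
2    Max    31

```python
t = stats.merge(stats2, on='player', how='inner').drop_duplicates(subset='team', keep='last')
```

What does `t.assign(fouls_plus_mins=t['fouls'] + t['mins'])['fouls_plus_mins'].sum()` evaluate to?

merge on 'player' (how='inner') → 6 rows:
     team  fouls  points player  mins
0  Sharks      2      43    Max    31
1  Sharks      0      31    Max    31
2  Eagles      3       6    Fay    27
3  Sharks      0      24    Wes     0
4  Sharks      3      10    Fay    27
5  Sharks      6      24    Max    31
drop duplicate team (keep=last):
     team  fouls  points player  mins
2  Eagles      3       6    Fay    27
5  Sharks      6      24    Max    31
add column fouls_plus_mins = t['fouls'] + t['mins']:
     team  fouls  points player  mins  fouls_plus_mins
2  Eagles      3       6    Fay    27               30
5  Sharks      6      24    Max    31               37
Reading off the sum of column 'fouls_plus_mins', we get 67.

67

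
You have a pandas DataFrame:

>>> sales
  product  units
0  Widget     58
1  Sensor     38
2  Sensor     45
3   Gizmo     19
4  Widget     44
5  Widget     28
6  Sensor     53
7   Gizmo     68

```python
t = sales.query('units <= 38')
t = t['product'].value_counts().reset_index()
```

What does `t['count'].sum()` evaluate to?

filter rows where units <= 38:
  product  units
1  Sensor     38
3   Gizmo     19
5  Widget     28
value_counts of product:
product
Sensor    1
Gizmo     1
Widget    1
Name: count, dtype: int64
reset_index():
  product  count
0  Sensor      1
1   Gizmo      1
2  Widget      1

3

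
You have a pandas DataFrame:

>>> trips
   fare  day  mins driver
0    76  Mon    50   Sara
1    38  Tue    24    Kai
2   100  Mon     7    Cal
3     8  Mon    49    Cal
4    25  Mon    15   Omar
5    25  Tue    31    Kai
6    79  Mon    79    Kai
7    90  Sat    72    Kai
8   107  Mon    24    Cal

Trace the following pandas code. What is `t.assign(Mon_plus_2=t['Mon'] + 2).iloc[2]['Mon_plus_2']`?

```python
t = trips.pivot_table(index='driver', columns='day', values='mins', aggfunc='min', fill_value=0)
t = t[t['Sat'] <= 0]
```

52

pivot: rows=driver, cols=day, min(mins):
day     Mon  Sat  Tue
driver               
Cal       7    0    0
Kai      79   72   24
Omar     15    0    0
Sara     50    0    0
filter rows where Sat <= 0:
day     Mon  Sat  Tue
driver               
Cal       7    0    0
Omar     15    0    0
Sara     50    0    0
add column Mon_plus_2 = t['Mon'] + 2:
day     Mon  Sat  Tue  Mon_plus_2
driver                           
Cal       7    0    0           9
Omar     15    0    0          17
Sara     50    0    0          52
Taking the value at position 2, column 'Mon_plus_2' gives 52.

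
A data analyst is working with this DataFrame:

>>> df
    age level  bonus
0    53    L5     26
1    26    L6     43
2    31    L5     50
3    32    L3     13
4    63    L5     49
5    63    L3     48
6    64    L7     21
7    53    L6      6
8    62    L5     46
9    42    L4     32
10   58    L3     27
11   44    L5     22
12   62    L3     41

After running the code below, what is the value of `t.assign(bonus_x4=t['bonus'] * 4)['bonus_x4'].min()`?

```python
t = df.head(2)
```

104

take first 2 rows:
   age level  bonus
0   53    L5     26
1   26    L6     43
add column bonus_x4 = t['bonus'] * 4:
   age level  bonus  bonus_x4
0   53    L5     26       104
1   26    L6     43       172
Hence 104.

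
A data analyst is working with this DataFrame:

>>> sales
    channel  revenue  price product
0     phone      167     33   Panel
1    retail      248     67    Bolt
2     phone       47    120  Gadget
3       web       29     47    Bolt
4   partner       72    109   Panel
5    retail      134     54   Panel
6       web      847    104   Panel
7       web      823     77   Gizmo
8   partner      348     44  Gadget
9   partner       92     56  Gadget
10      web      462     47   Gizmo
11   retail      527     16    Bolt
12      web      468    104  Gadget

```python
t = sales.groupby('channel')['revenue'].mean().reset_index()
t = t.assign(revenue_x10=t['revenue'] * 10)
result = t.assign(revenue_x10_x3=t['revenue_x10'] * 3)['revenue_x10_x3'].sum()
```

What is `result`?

group by channel, mean of revenue:
channel
partner    170.666667
phone      107.000000
retail     303.000000
web        525.800000
Name: revenue, dtype: float64
reset_index():
   channel     revenue
0  partner  170.666667
1    phone  107.000000
2   retail  303.000000
3      web  525.800000
add column revenue_x10 = t['revenue'] * 10:
   channel     revenue  revenue_x10
0  partner  170.666667  1706.666667
1    phone  107.000000  1070.000000
2   retail  303.000000  3030.000000
3      web  525.800000  5258.000000
add column revenue_x10_x3 = t['revenue_x10'] * 3:
   channel     revenue  revenue_x10  revenue_x10_x3
0  partner  170.666667  1706.666667          5120.0
1    phone  107.000000  1070.000000          3210.0
2   retail  303.000000  3030.000000          9090.0
3      web  525.800000  5258.000000         15774.0
Finally, sum of column 'revenue_x10_x3' = 33194.0.

33194.0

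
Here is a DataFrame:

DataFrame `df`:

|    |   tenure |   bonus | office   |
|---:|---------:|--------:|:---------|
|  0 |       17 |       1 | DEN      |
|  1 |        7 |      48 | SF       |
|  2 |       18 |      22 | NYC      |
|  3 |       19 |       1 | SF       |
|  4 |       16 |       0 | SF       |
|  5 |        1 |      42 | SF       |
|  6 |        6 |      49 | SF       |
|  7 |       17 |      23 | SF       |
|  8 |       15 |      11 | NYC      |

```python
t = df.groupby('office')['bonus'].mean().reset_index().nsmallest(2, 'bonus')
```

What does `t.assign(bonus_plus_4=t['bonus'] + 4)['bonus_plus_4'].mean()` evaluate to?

12.75

group by office, mean of bonus:
office
DEN     1.000000
NYC    16.500000
SF     27.166667
Name: bonus, dtype: float64
reset_index():
  office      bonus
0    DEN   1.000000
1    NYC  16.500000
2     SF  27.166667
take 2 rows with smallest bonus:
  office  bonus
0    DEN    1.0
1    NYC   16.5
add column bonus_plus_4 = t['bonus'] + 4:
  office  bonus  bonus_plus_4
0    DEN    1.0           5.0
1    NYC   16.5          20.5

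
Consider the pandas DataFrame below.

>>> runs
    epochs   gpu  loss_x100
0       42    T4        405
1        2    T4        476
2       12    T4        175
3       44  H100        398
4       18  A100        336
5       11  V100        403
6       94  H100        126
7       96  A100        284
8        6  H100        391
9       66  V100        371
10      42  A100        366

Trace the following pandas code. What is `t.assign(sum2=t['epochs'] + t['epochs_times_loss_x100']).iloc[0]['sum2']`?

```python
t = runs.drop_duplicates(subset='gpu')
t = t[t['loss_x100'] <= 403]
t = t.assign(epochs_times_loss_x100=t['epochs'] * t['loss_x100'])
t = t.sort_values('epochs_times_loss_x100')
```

drop duplicate gpu (keep=first):
   epochs   gpu  loss_x100
0      42    T4        405
3      44  H100        398
4      18  A100        336
5      11  V100        403
filter rows where loss_x100 <= 403:
   epochs   gpu  loss_x100
3      44  H100        398
4      18  A100        336
5      11  V100        403
add column epochs_times_loss_x100 = t['epochs'] * t['loss_x100']:
   epochs   gpu  loss_x100  epochs_times_loss_x100
3      44  H100        398                   17512
4      18  A100        336                    6048
5      11  V100        403                    4433
sort by epochs_times_loss_x100:
   epochs   gpu  loss_x100  epochs_times_loss_x100
5      11  V100        403                    4433
4      18  A100        336                    6048
3      44  H100        398                   17512
add column sum2 = t['epochs'] + t['epochs_times_loss_x100']:
   epochs   gpu  loss_x100  epochs_times_loss_x100   sum2
5      11  V100        403                    4433   4444
4      18  A100        336                    6048   6066
3      44  H100        398                   17512  17556
Reading off the value at position 0, column 'sum2', we get 4444.

4444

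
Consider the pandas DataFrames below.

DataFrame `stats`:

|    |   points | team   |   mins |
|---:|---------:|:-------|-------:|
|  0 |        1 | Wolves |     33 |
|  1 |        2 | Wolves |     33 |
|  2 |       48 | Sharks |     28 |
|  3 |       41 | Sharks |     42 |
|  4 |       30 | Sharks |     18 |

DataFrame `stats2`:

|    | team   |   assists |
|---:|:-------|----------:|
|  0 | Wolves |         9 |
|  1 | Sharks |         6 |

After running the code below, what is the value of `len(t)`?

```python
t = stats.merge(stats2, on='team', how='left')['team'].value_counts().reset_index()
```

merge on 'team' (how='left') → 5 rows:
   points    team  mins  assists
0       1  Wolves    33        9
1       2  Wolves    33        9
2      48  Sharks    28        6
3      41  Sharks    42        6
4      30  Sharks    18        6
value_counts of team:
team
Sharks    3
Wolves    2
Name: count, dtype: int64
reset_index():
     team  count
0  Sharks      3
1  Wolves      2
The number of rows is 2.

2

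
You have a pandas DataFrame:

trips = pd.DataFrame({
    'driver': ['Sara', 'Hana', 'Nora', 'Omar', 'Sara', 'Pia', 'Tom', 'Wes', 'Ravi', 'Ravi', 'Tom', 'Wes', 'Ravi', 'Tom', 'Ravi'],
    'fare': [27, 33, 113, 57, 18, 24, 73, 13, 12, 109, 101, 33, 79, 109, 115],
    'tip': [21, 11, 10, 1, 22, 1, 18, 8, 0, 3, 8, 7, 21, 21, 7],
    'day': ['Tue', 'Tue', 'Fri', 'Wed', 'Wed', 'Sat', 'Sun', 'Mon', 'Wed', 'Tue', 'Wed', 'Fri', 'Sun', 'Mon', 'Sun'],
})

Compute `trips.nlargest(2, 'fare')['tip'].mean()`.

take 2 rows with largest fare:
   driver  fare  tip  day
14   Ravi   115    7  Sun
2    Nora   113   10  Fri
mean of column 'tip' → 8.5

8.5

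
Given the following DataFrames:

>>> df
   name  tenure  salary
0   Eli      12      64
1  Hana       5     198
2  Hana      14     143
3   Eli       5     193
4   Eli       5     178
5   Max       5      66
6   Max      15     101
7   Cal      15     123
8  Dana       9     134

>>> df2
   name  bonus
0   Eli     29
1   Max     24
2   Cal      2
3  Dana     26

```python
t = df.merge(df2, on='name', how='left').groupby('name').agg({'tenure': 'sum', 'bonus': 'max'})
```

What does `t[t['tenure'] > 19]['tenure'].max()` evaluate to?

22

merge on 'name' (how='left') → 9 rows:
   name  tenure  salary  bonus
0   Eli      12      64   29.0
1  Hana       5     198    NaN
2  Hana      14     143    NaN
3   Eli       5     193   29.0
4   Eli       5     178   29.0
5   Max       5      66   24.0
6   Max      15     101   24.0
7   Cal      15     123    2.0
8  Dana       9     134   26.0
group by name: sum(tenure), max(bonus):
      tenure  bonus
name               
Cal       15    2.0
Dana       9   26.0
Eli       22   29.0
Hana      19    NaN
Max       20   24.0
filter rows where tenure > 19:
      tenure  bonus
name               
Eli       22   29.0
Max       20   24.0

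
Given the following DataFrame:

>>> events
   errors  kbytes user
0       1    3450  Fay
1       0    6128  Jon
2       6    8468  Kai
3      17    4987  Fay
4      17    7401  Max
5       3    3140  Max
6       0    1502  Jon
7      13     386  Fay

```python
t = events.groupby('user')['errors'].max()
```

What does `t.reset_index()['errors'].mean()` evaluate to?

10.0

group by user, max of errors:
user
Fay    17
Jon     0
Kai     6
Max    17
Name: errors, dtype: int64
reset_index():
  user  errors
0  Fay      17
1  Jon       0
2  Kai       6
3  Max      17
The mean of column 'errors' is 10.0.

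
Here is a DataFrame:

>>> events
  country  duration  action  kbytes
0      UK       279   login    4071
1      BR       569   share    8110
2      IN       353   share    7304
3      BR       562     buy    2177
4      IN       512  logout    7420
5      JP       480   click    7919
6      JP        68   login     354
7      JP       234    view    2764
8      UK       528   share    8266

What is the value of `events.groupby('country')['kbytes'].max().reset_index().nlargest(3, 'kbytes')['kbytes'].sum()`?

24295

group by country, max of kbytes:
country
BR    8110
IN    7420
JP    7919
UK    8266
Name: kbytes, dtype: int64
reset_index():
  country  kbytes
0      BR    8110
1      IN    7420
2      JP    7919
3      UK    8266
take 3 rows with largest kbytes:
  country  kbytes
3      UK    8266
0      BR    8110
2      JP    7919
Finally, sum of column 'kbytes' = 24295.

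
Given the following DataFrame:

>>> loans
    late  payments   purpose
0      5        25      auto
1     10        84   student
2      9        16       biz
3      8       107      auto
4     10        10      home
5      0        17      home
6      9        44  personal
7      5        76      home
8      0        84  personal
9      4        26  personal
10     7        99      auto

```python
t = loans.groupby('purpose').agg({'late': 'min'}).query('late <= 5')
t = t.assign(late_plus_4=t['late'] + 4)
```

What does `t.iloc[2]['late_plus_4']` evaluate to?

4

group by purpose, min of late:
          late
purpose       
auto         5
biz          9
home         0
personal     0
student     10
filter rows where late <= 5:
          late
purpose       
auto         5
home         0
personal     0
add column late_plus_4 = t['late'] + 4:
          late  late_plus_4
purpose                    
auto         5            9
home         0            4
personal     0            4
Then the value at position 2, column 'late_plus_4': 4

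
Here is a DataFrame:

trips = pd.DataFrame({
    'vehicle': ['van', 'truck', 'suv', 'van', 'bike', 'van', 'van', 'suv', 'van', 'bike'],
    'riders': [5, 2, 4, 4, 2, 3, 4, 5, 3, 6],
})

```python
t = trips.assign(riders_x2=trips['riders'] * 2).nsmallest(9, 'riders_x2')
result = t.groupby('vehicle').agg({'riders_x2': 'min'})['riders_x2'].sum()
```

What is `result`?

22

add column riders_x2 = trips['riders'] * 2:
  vehicle  riders  riders_x2
0     van       5         10
1   truck       2          4
2     suv       4          8
3     van       4          8
4    bike       2          4
5     van       3          6
6     van       4          8
7     suv       5         10
8     van       3          6
9    bike       6         12
take 9 rows with smallest riders_x2:
  vehicle  riders  riders_x2
1   truck       2          4
4    bike       2          4
5     van       3          6
8     van       3          6
2     suv       4          8
3     van       4          8
6     van       4          8
0     van       5         10
7     suv       5         10
group by vehicle, min of riders_x2:
         riders_x2
vehicle           
bike             4
suv              8
truck            4
van              6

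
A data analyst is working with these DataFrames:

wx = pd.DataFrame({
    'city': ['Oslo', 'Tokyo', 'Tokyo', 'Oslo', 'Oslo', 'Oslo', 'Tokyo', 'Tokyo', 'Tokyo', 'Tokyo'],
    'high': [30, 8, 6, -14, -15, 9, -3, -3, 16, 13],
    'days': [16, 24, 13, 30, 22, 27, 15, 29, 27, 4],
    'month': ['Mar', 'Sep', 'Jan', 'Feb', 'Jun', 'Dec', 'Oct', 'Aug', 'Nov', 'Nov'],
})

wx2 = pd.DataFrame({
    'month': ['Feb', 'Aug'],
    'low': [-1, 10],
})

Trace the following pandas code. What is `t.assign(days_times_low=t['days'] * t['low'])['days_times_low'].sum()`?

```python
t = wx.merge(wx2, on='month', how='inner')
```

merge on 'month' (how='inner') → 2 rows:
    city  high  days month  low
0   Oslo   -14    30   Feb   -1
1  Tokyo    -3    29   Aug   10
add column days_times_low = t['days'] * t['low']:
    city  high  days month  low  days_times_low
0   Oslo   -14    30   Feb   -1             -30
1  Tokyo    -3    29   Aug   10             290

260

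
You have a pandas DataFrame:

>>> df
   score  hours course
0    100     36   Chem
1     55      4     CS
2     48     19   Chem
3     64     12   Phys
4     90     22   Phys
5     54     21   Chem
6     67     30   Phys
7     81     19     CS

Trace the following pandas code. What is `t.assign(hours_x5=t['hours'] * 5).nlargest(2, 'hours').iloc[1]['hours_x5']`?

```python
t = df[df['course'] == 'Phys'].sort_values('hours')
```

110

filter rows where course == 'Phys':
   score  hours course
3     64     12   Phys
4     90     22   Phys
6     67     30   Phys
sort by hours:
   score  hours course
3     64     12   Phys
4     90     22   Phys
6     67     30   Phys
add column hours_x5 = t['hours'] * 5:
   score  hours course  hours_x5
3     64     12   Phys        60
4     90     22   Phys       110
6     67     30   Phys       150
take 2 rows with largest hours:
   score  hours course  hours_x5
6     67     30   Phys       150
4     90     22   Phys       110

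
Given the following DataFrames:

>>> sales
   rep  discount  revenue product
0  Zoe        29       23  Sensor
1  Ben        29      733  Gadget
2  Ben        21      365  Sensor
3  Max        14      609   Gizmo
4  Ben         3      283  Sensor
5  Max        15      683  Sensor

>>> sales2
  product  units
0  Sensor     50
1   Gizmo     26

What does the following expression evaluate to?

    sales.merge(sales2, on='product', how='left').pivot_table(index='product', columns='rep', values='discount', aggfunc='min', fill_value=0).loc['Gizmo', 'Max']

14

merge on 'product' (how='left') → 6 rows:
   rep  discount  revenue product  units
0  Zoe        29       23  Sensor   50.0
1  Ben        29      733  Gadget    NaN
2  Ben        21      365  Sensor   50.0
3  Max        14      609   Gizmo   26.0
4  Ben         3      283  Sensor   50.0
5  Max        15      683  Sensor   50.0
pivot: rows=product, cols=rep, min(discount):
rep      Ben  Max  Zoe
product               
Gadget    29    0    0
Gizmo      0   14    0
Sensor     3   15   29
Finally, value at row 'Gizmo', column 'Max' = 14.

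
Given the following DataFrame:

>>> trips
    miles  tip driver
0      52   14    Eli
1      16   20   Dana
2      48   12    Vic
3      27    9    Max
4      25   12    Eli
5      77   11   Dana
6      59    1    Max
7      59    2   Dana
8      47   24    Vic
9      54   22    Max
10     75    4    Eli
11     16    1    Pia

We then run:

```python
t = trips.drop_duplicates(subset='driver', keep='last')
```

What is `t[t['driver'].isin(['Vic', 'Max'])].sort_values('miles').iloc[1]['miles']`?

drop duplicate driver (keep=last):
    miles  tip driver
7      59    2   Dana
8      47   24    Vic
9      54   22    Max
10     75    4    Eli
11     16    1    Pia
filter rows where driver in ['Vic', 'Max']:
   miles  tip driver
8     47   24    Vic
9     54   22    Max
sort by miles:
   miles  tip driver
8     47   24    Vic
9     54   22    Max
Hence 54.

54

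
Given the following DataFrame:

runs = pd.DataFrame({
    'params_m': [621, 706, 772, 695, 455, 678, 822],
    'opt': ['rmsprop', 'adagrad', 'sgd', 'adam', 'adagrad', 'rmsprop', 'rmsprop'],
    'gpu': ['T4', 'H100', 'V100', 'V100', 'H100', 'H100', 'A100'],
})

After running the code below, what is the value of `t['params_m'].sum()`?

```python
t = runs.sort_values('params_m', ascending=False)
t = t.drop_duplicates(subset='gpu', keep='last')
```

sort by params_m descending:
   params_m      opt   gpu
6       822  rmsprop  A100
2       772      sgd  V100
1       706  adagrad  H100
3       695     adam  V100
5       678  rmsprop  H100
0       621  rmsprop    T4
4       455  adagrad  H100
drop duplicate gpu (keep=last):
   params_m      opt   gpu
6       822  rmsprop  A100
3       695     adam  V100
0       621  rmsprop    T4
4       455  adagrad  H100
Reading off the sum of column 'params_m', we get 2593.

2593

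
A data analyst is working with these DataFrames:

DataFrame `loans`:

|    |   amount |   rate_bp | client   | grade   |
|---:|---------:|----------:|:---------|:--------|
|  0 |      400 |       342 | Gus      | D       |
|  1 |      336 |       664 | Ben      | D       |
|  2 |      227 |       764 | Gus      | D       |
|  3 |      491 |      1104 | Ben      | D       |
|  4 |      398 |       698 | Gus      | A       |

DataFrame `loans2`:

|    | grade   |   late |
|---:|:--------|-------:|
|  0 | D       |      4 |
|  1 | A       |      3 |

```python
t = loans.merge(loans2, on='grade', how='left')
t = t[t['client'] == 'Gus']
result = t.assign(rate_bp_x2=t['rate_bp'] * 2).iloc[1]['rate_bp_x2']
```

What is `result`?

merge on 'grade' (how='left') → 5 rows:
   amount  rate_bp client grade  late
0     400      342    Gus     D     4
1     336      664    Ben     D     4
2     227      764    Gus     D     4
3     491     1104    Ben     D     4
4     398      698    Gus     A     3
filter rows where client == 'Gus':
   amount  rate_bp client grade  late
0     400      342    Gus     D     4
2     227      764    Gus     D     4
4     398      698    Gus     A     3
add column rate_bp_x2 = t['rate_bp'] * 2:
   amount  rate_bp client grade  late  rate_bp_x2
0     400      342    Gus     D     4         684
2     227      764    Gus     D     4        1528
4     398      698    Gus     A     3        1396
value at position 1, column 'rate_bp_x2' → 1528

1528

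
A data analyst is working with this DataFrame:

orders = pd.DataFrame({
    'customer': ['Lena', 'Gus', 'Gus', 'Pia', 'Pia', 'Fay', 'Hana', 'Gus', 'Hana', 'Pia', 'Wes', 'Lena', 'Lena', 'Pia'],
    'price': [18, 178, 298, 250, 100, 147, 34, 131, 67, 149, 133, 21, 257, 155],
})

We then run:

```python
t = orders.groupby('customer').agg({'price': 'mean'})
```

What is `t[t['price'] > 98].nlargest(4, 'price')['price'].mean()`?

group by customer, mean of price:
               price
customer            
Fay       147.000000
Gus       202.333333
Hana       50.500000
Lena       98.666667
Pia       163.500000
Wes       133.000000
filter rows where price > 98:
               price
customer            
Fay       147.000000
Gus       202.333333
Lena       98.666667
Pia       163.500000
Wes       133.000000
take 4 rows with largest price:
               price
customer            
Gus       202.333333
Pia       163.500000
Fay       147.000000
Wes       133.000000
mean of column 'price' → 161.458333333

161.458333333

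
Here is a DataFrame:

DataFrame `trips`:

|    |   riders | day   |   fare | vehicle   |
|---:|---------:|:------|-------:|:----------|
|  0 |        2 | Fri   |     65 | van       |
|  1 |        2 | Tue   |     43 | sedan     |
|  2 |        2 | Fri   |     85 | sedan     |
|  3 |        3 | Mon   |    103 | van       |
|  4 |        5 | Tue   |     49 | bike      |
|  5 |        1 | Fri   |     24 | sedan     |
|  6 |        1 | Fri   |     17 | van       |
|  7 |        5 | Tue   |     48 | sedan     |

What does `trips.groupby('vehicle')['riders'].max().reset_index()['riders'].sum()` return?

group by vehicle, max of riders:
vehicle
bike     5
sedan    5
van      3
Name: riders, dtype: int64
reset_index():
  vehicle  riders
0    bike       5
1   sedan       5
2     van       3
Hence 13.

13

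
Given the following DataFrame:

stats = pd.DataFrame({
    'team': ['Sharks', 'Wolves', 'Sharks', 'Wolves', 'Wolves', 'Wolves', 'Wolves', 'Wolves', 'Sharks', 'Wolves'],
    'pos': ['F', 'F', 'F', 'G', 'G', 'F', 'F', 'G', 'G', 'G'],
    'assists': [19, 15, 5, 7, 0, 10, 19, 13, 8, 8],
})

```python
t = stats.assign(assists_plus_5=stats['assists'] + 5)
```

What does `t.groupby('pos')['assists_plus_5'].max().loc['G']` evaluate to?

18

add column assists_plus_5 = stats['assists'] + 5:
     team pos  assists  assists_plus_5
0  Sharks   F       19              24
1  Wolves   F       15              20
2  Sharks   F        5              10
3  Wolves   G        7              12
4  Wolves   G        0               5
5  Wolves   F       10              15
6  Wolves   F       19              24
7  Wolves   G       13              18
8  Sharks   G        8              13
9  Wolves   G        8              13
group by pos, max of assists_plus_5:
pos
F    24
G    18
Name: assists_plus_5, dtype: int64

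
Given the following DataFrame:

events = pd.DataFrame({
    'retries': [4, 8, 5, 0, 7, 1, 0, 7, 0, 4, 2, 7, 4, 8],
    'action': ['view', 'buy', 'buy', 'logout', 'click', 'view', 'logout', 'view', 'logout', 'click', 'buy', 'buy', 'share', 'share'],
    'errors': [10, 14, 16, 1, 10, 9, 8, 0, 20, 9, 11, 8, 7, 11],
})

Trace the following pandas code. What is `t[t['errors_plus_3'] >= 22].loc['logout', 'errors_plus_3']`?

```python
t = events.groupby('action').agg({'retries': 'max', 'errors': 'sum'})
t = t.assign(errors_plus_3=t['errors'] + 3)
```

group by action: max(retries), sum(errors):
        retries  errors
action                 
buy           8      49
click         7      19
logout        0      29
share         8      18
view          7      19
add column errors_plus_3 = t['errors'] + 3:
        retries  errors  errors_plus_3
action                                
buy           8      49             52
click         7      19             22
logout        0      29             32
share         8      18             21
view          7      19             22
filter rows where errors_plus_3 >= 22:
        retries  errors  errors_plus_3
action                                
buy           8      49             52
click         7      19             22
logout        0      29             32
view          7      19             22

32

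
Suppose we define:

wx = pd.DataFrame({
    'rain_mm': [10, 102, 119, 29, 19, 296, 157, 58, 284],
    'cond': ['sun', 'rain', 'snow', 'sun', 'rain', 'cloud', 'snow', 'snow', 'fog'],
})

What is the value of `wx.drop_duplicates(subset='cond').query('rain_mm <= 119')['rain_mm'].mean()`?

77.0

drop duplicate cond (keep=first):
   rain_mm   cond
0       10    sun
1      102   rain
2      119   snow
5      296  cloud
8      284    fog
filter rows where rain_mm <= 119:
   rain_mm  cond
0       10   sun
1      102  rain
2      119  snow
Hence 77.0.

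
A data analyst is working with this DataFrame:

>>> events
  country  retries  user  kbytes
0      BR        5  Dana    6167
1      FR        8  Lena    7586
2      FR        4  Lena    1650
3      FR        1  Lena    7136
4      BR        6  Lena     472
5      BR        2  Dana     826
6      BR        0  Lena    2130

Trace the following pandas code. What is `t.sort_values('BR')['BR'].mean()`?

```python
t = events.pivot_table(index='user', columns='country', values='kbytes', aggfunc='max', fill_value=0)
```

pivot: rows=user, cols=country, max(kbytes):
country    BR    FR
user               
Dana     6167     0
Lena     2130  7586
sort by BR:
country    BR    FR
user               
Lena     2130  7586
Dana     6167     0
The mean of column 'BR' is 4148.5.

4148.5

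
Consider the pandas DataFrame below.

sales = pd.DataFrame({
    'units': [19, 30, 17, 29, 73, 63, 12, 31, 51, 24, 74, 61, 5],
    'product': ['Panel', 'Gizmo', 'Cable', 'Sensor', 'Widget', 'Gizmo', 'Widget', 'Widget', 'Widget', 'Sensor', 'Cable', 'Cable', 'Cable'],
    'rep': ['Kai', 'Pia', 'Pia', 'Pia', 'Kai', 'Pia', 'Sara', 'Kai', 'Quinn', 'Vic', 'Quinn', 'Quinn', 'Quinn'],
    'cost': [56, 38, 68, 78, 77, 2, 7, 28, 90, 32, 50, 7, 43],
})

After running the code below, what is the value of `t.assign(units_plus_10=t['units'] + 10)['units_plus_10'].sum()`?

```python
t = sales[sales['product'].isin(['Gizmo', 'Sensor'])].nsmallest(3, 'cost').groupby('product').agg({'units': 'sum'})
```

137

filter rows where product in ['Gizmo', 'Sensor']:
   units product  rep  cost
1     30   Gizmo  Pia    38
3     29  Sensor  Pia    78
5     63   Gizmo  Pia     2
9     24  Sensor  Vic    32
take 3 rows with smallest cost:
   units product  rep  cost
5     63   Gizmo  Pia     2
9     24  Sensor  Vic    32
1     30   Gizmo  Pia    38
group by product, sum of units:
         units
product       
Gizmo       93
Sensor      24
add column units_plus_10 = t['units'] + 10:
         units  units_plus_10
product                      
Gizmo       93            103
Sensor      24             34
The sum of column 'units_plus_10' is 137.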